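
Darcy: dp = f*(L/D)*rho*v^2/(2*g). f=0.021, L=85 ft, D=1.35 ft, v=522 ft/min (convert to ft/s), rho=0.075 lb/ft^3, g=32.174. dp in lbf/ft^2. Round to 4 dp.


v_fps = 522/60 = 8.7 ft/s
dp = 0.021*(85/1.35)*0.075*8.7^2/(2*32.174) = 0.1166 lbf/ft^2

0.1166 lbf/ft^2


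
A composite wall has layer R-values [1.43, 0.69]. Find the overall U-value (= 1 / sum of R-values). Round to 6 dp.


R_total = 1.43 + 0.69 = 2.12
U = 1/2.12 = 0.471698

0.471698


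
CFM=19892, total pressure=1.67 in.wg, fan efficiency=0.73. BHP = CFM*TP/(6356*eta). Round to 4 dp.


BHP = 19892 * 1.67 / (6356 * 0.73) = 7.1596 hp

7.1596 hp


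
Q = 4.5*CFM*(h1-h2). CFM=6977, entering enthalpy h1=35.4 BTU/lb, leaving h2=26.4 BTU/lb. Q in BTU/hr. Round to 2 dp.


Q = 4.5 * 6977 * (35.4 - 26.4) = 282568.50 BTU/hr

282568.50 BTU/hr


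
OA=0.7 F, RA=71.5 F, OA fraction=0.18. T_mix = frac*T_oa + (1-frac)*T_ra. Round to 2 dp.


T_mix = 0.18*0.7 + 0.82*71.5 = 58.76 F

58.76 F


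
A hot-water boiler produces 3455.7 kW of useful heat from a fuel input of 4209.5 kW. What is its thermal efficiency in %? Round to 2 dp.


eta = (3455.7/4209.5)*100 = 82.09 %

82.09 %


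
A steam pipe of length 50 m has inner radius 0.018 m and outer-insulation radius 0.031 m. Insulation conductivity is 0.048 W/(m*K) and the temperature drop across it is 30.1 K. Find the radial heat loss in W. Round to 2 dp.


Q = 2*pi*0.048*50*30.1/ln(0.031/0.018) = 834.96 W

834.96 W


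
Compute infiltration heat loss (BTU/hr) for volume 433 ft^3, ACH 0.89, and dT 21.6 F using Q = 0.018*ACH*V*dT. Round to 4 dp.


Q = 0.018 * 0.89 * 433 * 21.6 = 149.8319 BTU/hr

149.8319 BTU/hr


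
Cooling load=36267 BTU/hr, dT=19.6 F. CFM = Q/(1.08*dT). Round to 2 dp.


CFM = 36267 / (1.08 * 19.6) = 1713.29

1713.29 CFM


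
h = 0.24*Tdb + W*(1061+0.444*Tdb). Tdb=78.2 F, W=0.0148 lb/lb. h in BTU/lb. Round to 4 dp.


h = 0.24*78.2 + 0.0148*(1061+0.444*78.2) = 34.9847 BTU/lb

34.9847 BTU/lb


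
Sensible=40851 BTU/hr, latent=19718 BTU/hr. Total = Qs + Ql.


Qt = 40851 + 19718 = 60569 BTU/hr

60569 BTU/hr


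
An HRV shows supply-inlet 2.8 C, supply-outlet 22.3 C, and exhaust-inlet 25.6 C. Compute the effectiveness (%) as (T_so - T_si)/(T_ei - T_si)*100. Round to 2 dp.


eff = (22.3-2.8)/(25.6-2.8)*100 = 85.53 %

85.53 %


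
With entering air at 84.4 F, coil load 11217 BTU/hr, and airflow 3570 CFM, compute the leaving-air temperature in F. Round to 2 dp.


dT = 11217/(1.08*3570) = 2.9093
T_leave = 84.4 - 2.9093 = 81.49 F

81.49 F


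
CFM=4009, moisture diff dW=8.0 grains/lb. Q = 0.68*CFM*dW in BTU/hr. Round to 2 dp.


Q = 0.68 * 4009 * 8.0 = 21808.96 BTU/hr

21808.96 BTU/hr


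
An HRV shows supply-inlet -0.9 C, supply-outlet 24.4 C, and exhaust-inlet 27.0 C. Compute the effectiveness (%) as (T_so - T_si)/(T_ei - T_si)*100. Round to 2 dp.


eff = (24.4-(-0.9))/(27.0-(-0.9))*100 = 90.68 %

90.68 %


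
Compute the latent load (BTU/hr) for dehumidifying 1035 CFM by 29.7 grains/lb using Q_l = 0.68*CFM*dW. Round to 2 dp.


Q = 0.68 * 1035 * 29.7 = 20902.86 BTU/hr

20902.86 BTU/hr


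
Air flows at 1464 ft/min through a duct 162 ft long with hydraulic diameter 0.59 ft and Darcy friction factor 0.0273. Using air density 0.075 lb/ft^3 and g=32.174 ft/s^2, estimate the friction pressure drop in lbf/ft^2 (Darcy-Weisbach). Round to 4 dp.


v_fps = 1464/60 = 24.4 ft/s
dp = 0.0273*(162/0.59)*0.075*24.4^2/(2*32.174) = 5.2015 lbf/ft^2

5.2015 lbf/ft^2


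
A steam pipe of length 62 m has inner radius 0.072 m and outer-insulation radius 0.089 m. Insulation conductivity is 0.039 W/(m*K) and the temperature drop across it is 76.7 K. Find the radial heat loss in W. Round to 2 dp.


Q = 2*pi*0.039*62*76.7/ln(0.089/0.072) = 5497.39 W

5497.39 W


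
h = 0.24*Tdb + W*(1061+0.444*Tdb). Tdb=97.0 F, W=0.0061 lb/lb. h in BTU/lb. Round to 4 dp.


h = 0.24*97.0 + 0.0061*(1061+0.444*97.0) = 30.0148 BTU/lb

30.0148 BTU/lb


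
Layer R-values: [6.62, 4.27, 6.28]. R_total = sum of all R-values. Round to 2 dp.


R_total = 6.62 + 4.27 + 6.28 = 17.17

17.17


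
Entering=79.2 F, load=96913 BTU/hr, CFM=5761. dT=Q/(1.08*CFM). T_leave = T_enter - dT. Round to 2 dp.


dT = 96913/(1.08*5761) = 15.5762
T_leave = 79.2 - 15.5762 = 63.62 F

63.62 F


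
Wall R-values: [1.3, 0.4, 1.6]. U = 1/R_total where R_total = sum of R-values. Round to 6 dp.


R_total = 1.3 + 0.4 + 1.6 = 3.30
U = 1/3.30 = 0.303030

0.303030


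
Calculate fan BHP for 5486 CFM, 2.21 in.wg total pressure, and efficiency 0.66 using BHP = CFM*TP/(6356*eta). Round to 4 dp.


BHP = 5486 * 2.21 / (6356 * 0.66) = 2.8901 hp

2.8901 hp


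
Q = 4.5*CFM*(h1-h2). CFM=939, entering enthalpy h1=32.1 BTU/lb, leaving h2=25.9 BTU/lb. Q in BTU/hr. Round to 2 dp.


Q = 4.5 * 939 * (32.1 - 25.9) = 26198.10 BTU/hr

26198.10 BTU/hr


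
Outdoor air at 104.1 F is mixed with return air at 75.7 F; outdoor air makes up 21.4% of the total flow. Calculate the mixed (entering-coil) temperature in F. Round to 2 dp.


T_mix = 75.7 + (21.4/100)*(104.1-75.7) = 81.78 F

81.78 F


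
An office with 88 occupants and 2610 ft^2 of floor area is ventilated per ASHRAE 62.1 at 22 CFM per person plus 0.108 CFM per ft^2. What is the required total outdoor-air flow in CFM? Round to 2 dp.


Total = 88*22 + 2610*0.108 = 2217.88 CFM

2217.88 CFM


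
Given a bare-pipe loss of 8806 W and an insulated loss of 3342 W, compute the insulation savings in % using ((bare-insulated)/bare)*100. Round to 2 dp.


Savings = ((8806-3342)/8806)*100 = 62.05 %

62.05 %


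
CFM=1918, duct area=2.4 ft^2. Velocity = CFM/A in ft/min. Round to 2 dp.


V = 1918 / 2.4 = 799.17 ft/min

799.17 ft/min


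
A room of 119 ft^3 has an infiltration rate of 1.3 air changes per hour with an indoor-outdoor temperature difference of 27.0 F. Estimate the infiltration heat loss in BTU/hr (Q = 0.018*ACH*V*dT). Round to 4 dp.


Q = 0.018 * 1.3 * 119 * 27.0 = 75.1842 BTU/hr

75.1842 BTU/hr


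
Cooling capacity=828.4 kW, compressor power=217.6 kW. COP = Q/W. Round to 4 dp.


COP = 828.4 / 217.6 = 3.8070

3.8070


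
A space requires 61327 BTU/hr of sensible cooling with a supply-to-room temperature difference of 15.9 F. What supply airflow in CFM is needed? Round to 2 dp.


CFM = 61327 / (1.08 * 15.9) = 3571.34

3571.34 CFM


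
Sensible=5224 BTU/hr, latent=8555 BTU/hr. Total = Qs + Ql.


Qt = 5224 + 8555 = 13779 BTU/hr

13779 BTU/hr


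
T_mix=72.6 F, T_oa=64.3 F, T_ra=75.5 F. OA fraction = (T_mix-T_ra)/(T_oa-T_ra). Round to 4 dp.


frac = (72.6 - 75.5) / (64.3 - 75.5) = 0.2589

0.2589


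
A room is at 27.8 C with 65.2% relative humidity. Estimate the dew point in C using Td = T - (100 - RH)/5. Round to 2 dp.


Td = 27.8 - (100-65.2)/5 = 20.84 C

20.84 C


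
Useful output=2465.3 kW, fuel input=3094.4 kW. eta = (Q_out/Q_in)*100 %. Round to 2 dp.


eta = (2465.3/3094.4)*100 = 79.67 %

79.67 %


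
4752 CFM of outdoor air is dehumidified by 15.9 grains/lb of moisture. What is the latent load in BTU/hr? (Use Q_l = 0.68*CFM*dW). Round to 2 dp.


Q = 0.68 * 4752 * 15.9 = 51378.62 BTU/hr

51378.62 BTU/hr


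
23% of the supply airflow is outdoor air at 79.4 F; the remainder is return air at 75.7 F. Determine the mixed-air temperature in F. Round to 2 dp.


T_mix = 0.23*79.4 + 0.77*75.7 = 76.55 F

76.55 F


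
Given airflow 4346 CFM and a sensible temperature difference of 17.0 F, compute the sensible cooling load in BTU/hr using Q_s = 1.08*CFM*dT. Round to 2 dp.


Q = 1.08 * 4346 * 17.0 = 79792.56 BTU/hr

79792.56 BTU/hr


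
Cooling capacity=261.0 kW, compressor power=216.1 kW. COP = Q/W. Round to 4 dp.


COP = 261.0 / 216.1 = 1.2078

1.2078


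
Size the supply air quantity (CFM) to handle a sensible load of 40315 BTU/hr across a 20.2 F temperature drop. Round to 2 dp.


CFM = 40315 / (1.08 * 20.2) = 1847.96

1847.96 CFM


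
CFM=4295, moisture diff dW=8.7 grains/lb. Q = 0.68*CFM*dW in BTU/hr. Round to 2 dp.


Q = 0.68 * 4295 * 8.7 = 25409.22 BTU/hr

25409.22 BTU/hr


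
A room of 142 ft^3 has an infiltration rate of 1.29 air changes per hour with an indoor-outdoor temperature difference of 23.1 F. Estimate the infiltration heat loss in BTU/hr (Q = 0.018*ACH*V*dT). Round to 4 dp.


Q = 0.018 * 1.29 * 142 * 23.1 = 76.1662 BTU/hr

76.1662 BTU/hr


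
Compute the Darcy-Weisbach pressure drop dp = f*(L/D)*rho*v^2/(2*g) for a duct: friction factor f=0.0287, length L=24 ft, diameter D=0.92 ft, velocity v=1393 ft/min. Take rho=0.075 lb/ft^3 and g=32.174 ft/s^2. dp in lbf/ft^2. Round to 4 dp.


v_fps = 1393/60 = 23.2167 ft/s
dp = 0.0287*(24/0.92)*0.075*23.2167^2/(2*32.174) = 0.4704 lbf/ft^2

0.4704 lbf/ft^2


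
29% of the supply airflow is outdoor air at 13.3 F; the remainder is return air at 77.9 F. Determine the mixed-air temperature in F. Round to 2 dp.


T_mix = 0.29*13.3 + 0.71*77.9 = 59.17 F

59.17 F


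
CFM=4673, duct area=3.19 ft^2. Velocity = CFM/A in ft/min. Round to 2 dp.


V = 4673 / 3.19 = 1464.89 ft/min

1464.89 ft/min


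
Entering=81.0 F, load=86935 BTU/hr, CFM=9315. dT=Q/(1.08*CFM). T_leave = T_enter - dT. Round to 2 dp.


dT = 86935/(1.08*9315) = 8.6415
T_leave = 81.0 - 8.6415 = 72.36 F

72.36 F


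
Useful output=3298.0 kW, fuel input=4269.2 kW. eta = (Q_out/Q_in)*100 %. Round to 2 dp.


eta = (3298.0/4269.2)*100 = 77.25 %

77.25 %


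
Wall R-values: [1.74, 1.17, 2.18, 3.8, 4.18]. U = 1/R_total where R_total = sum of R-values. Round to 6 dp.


R_total = 1.74 + 1.17 + 2.18 + 3.8 + 4.18 = 13.07
U = 1/13.07 = 0.076511

0.076511


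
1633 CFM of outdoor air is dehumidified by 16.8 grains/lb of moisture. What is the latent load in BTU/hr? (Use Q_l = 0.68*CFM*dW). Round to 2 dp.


Q = 0.68 * 1633 * 16.8 = 18655.39 BTU/hr

18655.39 BTU/hr


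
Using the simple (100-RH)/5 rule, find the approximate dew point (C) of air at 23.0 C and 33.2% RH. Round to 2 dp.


Td = 23.0 - (100-33.2)/5 = 9.64 C

9.64 C


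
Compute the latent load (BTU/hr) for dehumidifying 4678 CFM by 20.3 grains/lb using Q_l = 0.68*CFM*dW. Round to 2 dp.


Q = 0.68 * 4678 * 20.3 = 64575.11 BTU/hr

64575.11 BTU/hr


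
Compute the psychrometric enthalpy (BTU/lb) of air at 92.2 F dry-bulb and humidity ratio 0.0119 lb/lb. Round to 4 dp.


h = 0.24*92.2 + 0.0119*(1061+0.444*92.2) = 35.2410 BTU/lb

35.2410 BTU/lb


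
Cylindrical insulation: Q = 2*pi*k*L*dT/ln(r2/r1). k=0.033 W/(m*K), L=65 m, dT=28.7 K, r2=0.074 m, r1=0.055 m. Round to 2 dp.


Q = 2*pi*0.033*65*28.7/ln(0.074/0.055) = 1303.54 W

1303.54 W


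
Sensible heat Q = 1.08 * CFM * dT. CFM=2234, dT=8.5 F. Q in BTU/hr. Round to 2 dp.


Q = 1.08 * 2234 * 8.5 = 20508.12 BTU/hr

20508.12 BTU/hr


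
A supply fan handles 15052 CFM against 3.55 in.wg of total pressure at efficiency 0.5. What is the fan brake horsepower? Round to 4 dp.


BHP = 15052 * 3.55 / (6356 * 0.5) = 16.8139 hp

16.8139 hp


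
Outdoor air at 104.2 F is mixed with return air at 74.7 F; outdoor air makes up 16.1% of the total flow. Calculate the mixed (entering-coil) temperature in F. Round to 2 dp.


T_mix = 74.7 + (16.1/100)*(104.2-74.7) = 79.45 F

79.45 F


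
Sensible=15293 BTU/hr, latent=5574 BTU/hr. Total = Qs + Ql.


Qt = 15293 + 5574 = 20867 BTU/hr

20867 BTU/hr


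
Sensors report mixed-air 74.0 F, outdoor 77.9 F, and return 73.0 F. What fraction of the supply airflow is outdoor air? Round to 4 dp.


frac = (74.0 - 73.0) / (77.9 - 73.0) = 0.2041

0.2041


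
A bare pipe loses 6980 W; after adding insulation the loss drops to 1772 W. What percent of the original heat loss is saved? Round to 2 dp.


Savings = ((6980-1772)/6980)*100 = 74.61 %

74.61 %


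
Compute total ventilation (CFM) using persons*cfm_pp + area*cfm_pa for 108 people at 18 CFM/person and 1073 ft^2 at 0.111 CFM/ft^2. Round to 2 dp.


Total = 108*18 + 1073*0.111 = 2063.10 CFM

2063.10 CFM


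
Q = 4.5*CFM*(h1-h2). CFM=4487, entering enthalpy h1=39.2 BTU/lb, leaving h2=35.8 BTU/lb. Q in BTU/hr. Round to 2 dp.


Q = 4.5 * 4487 * (39.2 - 35.8) = 68651.10 BTU/hr

68651.10 BTU/hr


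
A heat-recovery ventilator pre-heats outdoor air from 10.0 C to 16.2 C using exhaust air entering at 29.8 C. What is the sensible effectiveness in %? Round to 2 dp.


eff = (16.2-10.0)/(29.8-10.0)*100 = 31.31 %

31.31 %


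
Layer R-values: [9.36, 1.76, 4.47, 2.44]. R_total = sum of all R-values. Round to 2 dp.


R_total = 9.36 + 1.76 + 4.47 + 2.44 = 18.03

18.03


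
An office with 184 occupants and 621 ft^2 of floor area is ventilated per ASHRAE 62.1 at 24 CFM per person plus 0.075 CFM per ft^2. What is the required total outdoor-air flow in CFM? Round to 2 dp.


Total = 184*24 + 621*0.075 = 4462.58 CFM

4462.58 CFM


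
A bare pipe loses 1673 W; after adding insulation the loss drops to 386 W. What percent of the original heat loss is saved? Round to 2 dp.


Savings = ((1673-386)/1673)*100 = 76.93 %

76.93 %


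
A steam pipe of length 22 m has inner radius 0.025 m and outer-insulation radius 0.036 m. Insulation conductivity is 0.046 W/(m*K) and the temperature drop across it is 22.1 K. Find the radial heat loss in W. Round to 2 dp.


Q = 2*pi*0.046*22*22.1/ln(0.036/0.025) = 385.38 W

385.38 W


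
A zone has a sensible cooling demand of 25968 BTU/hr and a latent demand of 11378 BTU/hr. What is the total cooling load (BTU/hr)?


Qt = 25968 + 11378 = 37346 BTU/hr

37346 BTU/hr


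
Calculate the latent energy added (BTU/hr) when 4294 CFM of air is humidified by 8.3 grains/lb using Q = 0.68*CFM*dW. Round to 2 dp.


Q = 0.68 * 4294 * 8.3 = 24235.34 BTU/hr

24235.34 BTU/hr


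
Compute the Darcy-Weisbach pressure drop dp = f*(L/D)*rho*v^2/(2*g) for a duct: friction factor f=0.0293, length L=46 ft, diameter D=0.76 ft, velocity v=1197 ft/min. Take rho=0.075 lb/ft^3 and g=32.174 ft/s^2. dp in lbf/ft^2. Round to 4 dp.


v_fps = 1197/60 = 19.95 ft/s
dp = 0.0293*(46/0.76)*0.075*19.95^2/(2*32.174) = 0.8227 lbf/ft^2

0.8227 lbf/ft^2


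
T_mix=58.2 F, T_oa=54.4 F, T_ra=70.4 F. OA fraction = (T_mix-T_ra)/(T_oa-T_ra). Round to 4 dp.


frac = (58.2 - 70.4) / (54.4 - 70.4) = 0.7625

0.7625


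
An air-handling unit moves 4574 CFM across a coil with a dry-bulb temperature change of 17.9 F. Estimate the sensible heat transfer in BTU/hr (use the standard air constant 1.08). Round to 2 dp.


Q = 1.08 * 4574 * 17.9 = 88424.57 BTU/hr

88424.57 BTU/hr


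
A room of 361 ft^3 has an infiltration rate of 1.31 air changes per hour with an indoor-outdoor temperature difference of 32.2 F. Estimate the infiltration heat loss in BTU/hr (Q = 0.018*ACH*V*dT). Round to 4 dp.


Q = 0.018 * 1.31 * 361 * 32.2 = 274.0986 BTU/hr

274.0986 BTU/hr


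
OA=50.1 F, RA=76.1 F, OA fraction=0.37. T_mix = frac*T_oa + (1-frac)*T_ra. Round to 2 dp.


T_mix = 0.37*50.1 + 0.63*76.1 = 66.48 F

66.48 F


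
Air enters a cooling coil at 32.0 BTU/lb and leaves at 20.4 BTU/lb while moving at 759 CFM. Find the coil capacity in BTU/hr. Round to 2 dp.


Q = 4.5 * 759 * (32.0 - 20.4) = 39619.80 BTU/hr

39619.80 BTU/hr


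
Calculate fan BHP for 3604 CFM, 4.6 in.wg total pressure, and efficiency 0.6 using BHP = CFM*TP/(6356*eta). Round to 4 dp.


BHP = 3604 * 4.6 / (6356 * 0.6) = 4.3472 hp

4.3472 hp


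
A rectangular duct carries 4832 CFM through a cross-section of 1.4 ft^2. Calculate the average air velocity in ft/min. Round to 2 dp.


V = 4832 / 1.4 = 3451.43 ft/min

3451.43 ft/min


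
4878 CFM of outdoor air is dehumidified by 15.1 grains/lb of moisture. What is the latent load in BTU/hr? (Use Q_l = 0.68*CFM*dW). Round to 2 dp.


Q = 0.68 * 4878 * 15.1 = 50087.30 BTU/hr

50087.30 BTU/hr


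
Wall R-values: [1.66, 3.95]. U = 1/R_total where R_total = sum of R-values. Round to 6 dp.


R_total = 1.66 + 3.95 = 5.61
U = 1/5.61 = 0.178253

0.178253


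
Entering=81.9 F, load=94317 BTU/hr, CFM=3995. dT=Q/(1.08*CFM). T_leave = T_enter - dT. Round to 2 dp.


dT = 94317/(1.08*3995) = 21.8600
T_leave = 81.9 - 21.8600 = 60.04 F

60.04 F


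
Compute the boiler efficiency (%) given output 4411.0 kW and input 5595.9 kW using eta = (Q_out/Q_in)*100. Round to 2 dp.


eta = (4411.0/5595.9)*100 = 78.83 %

78.83 %


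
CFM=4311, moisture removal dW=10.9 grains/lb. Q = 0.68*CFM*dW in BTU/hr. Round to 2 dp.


Q = 0.68 * 4311 * 10.9 = 31953.13 BTU/hr

31953.13 BTU/hr


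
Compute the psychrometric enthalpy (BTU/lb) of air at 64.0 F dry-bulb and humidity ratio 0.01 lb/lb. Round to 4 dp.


h = 0.24*64.0 + 0.01*(1061+0.444*64.0) = 26.2542 BTU/lb

26.2542 BTU/lb


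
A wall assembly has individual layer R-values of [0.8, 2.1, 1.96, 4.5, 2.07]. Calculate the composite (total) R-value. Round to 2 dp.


R_total = 0.8 + 2.1 + 1.96 + 4.5 + 2.07 = 11.43

11.43


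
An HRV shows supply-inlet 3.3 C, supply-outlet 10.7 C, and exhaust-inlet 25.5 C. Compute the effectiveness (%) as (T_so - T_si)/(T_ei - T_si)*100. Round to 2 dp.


eff = (10.7-3.3)/(25.5-3.3)*100 = 33.33 %

33.33 %


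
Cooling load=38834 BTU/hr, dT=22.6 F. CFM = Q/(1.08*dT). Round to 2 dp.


CFM = 38834 / (1.08 * 22.6) = 1591.04

1591.04 CFM


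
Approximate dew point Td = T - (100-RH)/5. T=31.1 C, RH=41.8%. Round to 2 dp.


Td = 31.1 - (100-41.8)/5 = 19.46 C

19.46 C


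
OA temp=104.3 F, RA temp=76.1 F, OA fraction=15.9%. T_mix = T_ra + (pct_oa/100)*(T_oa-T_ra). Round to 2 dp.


T_mix = 76.1 + (15.9/100)*(104.3-76.1) = 80.58 F

80.58 F


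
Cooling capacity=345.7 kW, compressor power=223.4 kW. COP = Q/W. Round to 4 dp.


COP = 345.7 / 223.4 = 1.5474

1.5474


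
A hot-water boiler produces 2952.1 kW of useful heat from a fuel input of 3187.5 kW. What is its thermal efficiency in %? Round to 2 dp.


eta = (2952.1/3187.5)*100 = 92.61 %

92.61 %


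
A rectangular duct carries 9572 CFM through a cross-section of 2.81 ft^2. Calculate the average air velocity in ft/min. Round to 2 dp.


V = 9572 / 2.81 = 3406.41 ft/min

3406.41 ft/min


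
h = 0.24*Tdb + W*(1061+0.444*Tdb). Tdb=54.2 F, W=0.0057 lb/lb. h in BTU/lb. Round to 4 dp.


h = 0.24*54.2 + 0.0057*(1061+0.444*54.2) = 19.1929 BTU/lb

19.1929 BTU/lb


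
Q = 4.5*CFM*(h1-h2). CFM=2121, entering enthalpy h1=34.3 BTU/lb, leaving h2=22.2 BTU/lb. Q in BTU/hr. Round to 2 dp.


Q = 4.5 * 2121 * (34.3 - 22.2) = 115488.45 BTU/hr

115488.45 BTU/hr


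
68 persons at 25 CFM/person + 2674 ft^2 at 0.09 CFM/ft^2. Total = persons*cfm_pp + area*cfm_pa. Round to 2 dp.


Total = 68*25 + 2674*0.09 = 1940.66 CFM

1940.66 CFM


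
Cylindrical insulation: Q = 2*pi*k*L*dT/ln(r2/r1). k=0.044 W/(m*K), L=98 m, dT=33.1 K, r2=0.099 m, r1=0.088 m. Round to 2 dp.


Q = 2*pi*0.044*98*33.1/ln(0.099/0.088) = 7613.84 W

7613.84 W


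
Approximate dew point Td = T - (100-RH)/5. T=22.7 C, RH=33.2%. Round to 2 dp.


Td = 22.7 - (100-33.2)/5 = 9.34 C

9.34 C


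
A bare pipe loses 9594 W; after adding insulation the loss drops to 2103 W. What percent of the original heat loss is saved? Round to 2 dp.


Savings = ((9594-2103)/9594)*100 = 78.08 %

78.08 %


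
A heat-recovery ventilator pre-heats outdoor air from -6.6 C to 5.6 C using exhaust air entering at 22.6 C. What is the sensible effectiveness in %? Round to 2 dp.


eff = (5.6-(-6.6))/(22.6-(-6.6))*100 = 41.78 %

41.78 %


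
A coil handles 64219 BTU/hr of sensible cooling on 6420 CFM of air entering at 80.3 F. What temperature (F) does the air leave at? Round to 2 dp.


dT = 64219/(1.08*6420) = 9.2620
T_leave = 80.3 - 9.2620 = 71.04 F

71.04 F


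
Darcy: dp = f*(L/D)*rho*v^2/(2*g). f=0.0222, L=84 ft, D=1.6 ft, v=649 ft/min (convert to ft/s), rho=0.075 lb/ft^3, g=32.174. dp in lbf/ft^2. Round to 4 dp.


v_fps = 649/60 = 10.8167 ft/s
dp = 0.0222*(84/1.6)*0.075*10.8167^2/(2*32.174) = 0.1589 lbf/ft^2

0.1589 lbf/ft^2


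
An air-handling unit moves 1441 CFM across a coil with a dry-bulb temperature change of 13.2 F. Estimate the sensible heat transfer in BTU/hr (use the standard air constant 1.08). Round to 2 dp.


Q = 1.08 * 1441 * 13.2 = 20542.90 BTU/hr

20542.90 BTU/hr


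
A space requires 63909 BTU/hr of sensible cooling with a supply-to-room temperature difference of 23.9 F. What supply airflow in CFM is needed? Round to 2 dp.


CFM = 63909 / (1.08 * 23.9) = 2475.94

2475.94 CFM


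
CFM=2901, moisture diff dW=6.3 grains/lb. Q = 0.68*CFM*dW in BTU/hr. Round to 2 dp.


Q = 0.68 * 2901 * 6.3 = 12427.88 BTU/hr

12427.88 BTU/hr


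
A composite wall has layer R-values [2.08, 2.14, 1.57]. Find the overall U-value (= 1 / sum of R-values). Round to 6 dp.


R_total = 2.08 + 2.14 + 1.57 = 5.79
U = 1/5.79 = 0.172712

0.172712


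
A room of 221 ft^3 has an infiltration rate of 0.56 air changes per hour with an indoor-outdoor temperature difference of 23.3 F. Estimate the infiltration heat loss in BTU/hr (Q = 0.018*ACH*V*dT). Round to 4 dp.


Q = 0.018 * 0.56 * 221 * 23.3 = 51.9049 BTU/hr

51.9049 BTU/hr


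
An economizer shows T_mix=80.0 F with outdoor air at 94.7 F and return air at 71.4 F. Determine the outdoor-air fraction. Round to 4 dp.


frac = (80.0 - 71.4) / (94.7 - 71.4) = 0.3691

0.3691


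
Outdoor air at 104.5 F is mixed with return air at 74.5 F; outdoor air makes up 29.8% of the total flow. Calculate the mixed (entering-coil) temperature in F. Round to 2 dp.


T_mix = 74.5 + (29.8/100)*(104.5-74.5) = 83.44 F

83.44 F


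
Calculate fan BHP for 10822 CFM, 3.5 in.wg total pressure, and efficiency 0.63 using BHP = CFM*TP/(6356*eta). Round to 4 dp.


BHP = 10822 * 3.5 / (6356 * 0.63) = 9.4591 hp

9.4591 hp


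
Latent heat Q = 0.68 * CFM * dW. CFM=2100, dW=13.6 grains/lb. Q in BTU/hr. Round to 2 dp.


Q = 0.68 * 2100 * 13.6 = 19420.80 BTU/hr

19420.80 BTU/hr


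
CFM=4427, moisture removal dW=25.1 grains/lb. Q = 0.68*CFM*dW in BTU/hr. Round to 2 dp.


Q = 0.68 * 4427 * 25.1 = 75560.04 BTU/hr

75560.04 BTU/hr


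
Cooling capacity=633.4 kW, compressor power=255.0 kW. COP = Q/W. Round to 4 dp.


COP = 633.4 / 255.0 = 2.4839

2.4839


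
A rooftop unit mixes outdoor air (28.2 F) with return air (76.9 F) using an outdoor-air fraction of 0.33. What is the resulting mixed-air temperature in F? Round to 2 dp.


T_mix = 0.33*28.2 + 0.67*76.9 = 60.83 F

60.83 F


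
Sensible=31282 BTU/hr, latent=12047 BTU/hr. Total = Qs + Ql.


Qt = 31282 + 12047 = 43329 BTU/hr

43329 BTU/hr


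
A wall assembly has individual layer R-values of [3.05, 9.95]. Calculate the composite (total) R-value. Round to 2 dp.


R_total = 3.05 + 9.95 = 13.00

13.00


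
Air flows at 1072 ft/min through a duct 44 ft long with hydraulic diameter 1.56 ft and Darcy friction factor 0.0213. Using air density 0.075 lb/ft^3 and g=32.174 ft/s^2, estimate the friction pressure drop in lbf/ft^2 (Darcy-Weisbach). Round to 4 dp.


v_fps = 1072/60 = 17.8667 ft/s
dp = 0.0213*(44/1.56)*0.075*17.8667^2/(2*32.174) = 0.2235 lbf/ft^2

0.2235 lbf/ft^2


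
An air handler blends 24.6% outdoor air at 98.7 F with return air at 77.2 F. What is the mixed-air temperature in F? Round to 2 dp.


T_mix = 77.2 + (24.6/100)*(98.7-77.2) = 82.49 F

82.49 F


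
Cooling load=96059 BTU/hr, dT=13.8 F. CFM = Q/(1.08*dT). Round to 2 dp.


CFM = 96059 / (1.08 * 13.8) = 6445.18

6445.18 CFM


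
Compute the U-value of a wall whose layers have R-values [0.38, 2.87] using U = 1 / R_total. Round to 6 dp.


R_total = 0.38 + 2.87 = 3.25
U = 1/3.25 = 0.307692

0.307692


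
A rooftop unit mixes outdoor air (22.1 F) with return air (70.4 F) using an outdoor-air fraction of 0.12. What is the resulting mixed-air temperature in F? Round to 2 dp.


T_mix = 0.12*22.1 + 0.88*70.4 = 64.60 F

64.60 F


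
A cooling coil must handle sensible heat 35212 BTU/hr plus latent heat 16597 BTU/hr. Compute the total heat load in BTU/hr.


Qt = 35212 + 16597 = 51809 BTU/hr

51809 BTU/hr


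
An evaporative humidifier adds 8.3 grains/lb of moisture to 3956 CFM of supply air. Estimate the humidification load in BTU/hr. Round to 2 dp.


Q = 0.68 * 3956 * 8.3 = 22327.66 BTU/hr

22327.66 BTU/hr


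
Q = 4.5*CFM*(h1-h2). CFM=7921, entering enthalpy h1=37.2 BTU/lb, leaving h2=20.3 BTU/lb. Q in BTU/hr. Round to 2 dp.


Q = 4.5 * 7921 * (37.2 - 20.3) = 602392.05 BTU/hr

602392.05 BTU/hr


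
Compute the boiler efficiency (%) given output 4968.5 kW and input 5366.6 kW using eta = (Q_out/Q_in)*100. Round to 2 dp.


eta = (4968.5/5366.6)*100 = 92.58 %

92.58 %


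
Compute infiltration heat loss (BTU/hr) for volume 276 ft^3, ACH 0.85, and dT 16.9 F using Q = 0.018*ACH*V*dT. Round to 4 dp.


Q = 0.018 * 0.85 * 276 * 16.9 = 71.3653 BTU/hr

71.3653 BTU/hr


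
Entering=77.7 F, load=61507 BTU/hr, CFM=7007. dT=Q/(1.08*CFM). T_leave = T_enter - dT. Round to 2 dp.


dT = 61507/(1.08*7007) = 8.1277
T_leave = 77.7 - 8.1277 = 69.57 F

69.57 F


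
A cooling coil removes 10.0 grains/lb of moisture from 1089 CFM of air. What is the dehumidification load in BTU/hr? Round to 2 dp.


Q = 0.68 * 1089 * 10.0 = 7405.20 BTU/hr

7405.20 BTU/hr


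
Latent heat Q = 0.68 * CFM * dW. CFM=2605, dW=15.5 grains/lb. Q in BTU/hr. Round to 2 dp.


Q = 0.68 * 2605 * 15.5 = 27456.70 BTU/hr

27456.70 BTU/hr


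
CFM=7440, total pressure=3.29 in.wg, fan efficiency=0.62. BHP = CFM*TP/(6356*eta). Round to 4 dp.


BHP = 7440 * 3.29 / (6356 * 0.62) = 6.2115 hp

6.2115 hp


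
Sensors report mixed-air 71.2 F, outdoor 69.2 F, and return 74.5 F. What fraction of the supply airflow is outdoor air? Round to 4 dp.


frac = (71.2 - 74.5) / (69.2 - 74.5) = 0.6226

0.6226


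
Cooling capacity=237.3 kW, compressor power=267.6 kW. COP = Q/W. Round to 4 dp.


COP = 237.3 / 267.6 = 0.8868

0.8868


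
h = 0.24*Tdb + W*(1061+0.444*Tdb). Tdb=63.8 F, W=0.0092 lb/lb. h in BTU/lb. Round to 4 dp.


h = 0.24*63.8 + 0.0092*(1061+0.444*63.8) = 25.3338 BTU/lb

25.3338 BTU/lb


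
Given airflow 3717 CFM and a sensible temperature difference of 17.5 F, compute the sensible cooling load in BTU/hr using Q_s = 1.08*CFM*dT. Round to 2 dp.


Q = 1.08 * 3717 * 17.5 = 70251.30 BTU/hr

70251.30 BTU/hr


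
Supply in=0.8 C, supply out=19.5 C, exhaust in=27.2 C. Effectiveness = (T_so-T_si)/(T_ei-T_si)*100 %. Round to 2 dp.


eff = (19.5-0.8)/(27.2-0.8)*100 = 70.83 %

70.83 %


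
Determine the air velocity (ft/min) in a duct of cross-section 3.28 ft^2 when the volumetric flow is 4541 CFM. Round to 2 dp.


V = 4541 / 3.28 = 1384.45 ft/min

1384.45 ft/min


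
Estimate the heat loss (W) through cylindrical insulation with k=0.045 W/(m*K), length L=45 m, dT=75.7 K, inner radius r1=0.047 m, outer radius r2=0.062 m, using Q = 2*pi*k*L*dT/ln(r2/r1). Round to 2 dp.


Q = 2*pi*0.045*45*75.7/ln(0.062/0.047) = 3477.30 W

3477.30 W


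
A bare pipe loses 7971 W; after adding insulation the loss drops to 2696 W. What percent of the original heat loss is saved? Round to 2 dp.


Savings = ((7971-2696)/7971)*100 = 66.18 %

66.18 %


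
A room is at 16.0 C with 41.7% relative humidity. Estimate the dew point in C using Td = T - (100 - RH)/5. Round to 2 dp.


Td = 16.0 - (100-41.7)/5 = 4.34 C

4.34 C


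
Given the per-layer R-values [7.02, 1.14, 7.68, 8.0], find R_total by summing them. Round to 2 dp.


R_total = 7.02 + 1.14 + 7.68 + 8.0 = 23.84

23.84


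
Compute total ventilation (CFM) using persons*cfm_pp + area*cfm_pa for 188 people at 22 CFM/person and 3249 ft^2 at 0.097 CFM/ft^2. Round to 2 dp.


Total = 188*22 + 3249*0.097 = 4451.15 CFM

4451.15 CFM


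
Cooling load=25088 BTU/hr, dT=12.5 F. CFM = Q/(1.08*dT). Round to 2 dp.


CFM = 25088 / (1.08 * 12.5) = 1858.37

1858.37 CFM


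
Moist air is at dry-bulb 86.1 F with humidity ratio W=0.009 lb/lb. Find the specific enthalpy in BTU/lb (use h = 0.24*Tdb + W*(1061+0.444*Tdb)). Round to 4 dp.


h = 0.24*86.1 + 0.009*(1061+0.444*86.1) = 30.5571 BTU/lb

30.5571 BTU/lb


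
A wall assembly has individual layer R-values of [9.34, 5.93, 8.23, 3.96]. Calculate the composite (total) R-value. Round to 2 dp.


R_total = 9.34 + 5.93 + 8.23 + 3.96 = 27.46

27.46


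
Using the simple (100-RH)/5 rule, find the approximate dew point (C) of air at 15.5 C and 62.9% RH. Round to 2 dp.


Td = 15.5 - (100-62.9)/5 = 8.08 C

8.08 C


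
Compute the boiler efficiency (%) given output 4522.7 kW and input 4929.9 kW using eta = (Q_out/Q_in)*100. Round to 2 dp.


eta = (4522.7/4929.9)*100 = 91.74 %

91.74 %


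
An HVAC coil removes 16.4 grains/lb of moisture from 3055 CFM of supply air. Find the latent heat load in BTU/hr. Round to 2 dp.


Q = 0.68 * 3055 * 16.4 = 34069.36 BTU/hr

34069.36 BTU/hr


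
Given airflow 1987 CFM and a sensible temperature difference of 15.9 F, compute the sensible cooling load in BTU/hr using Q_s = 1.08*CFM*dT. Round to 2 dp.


Q = 1.08 * 1987 * 15.9 = 34120.76 BTU/hr

34120.76 BTU/hr


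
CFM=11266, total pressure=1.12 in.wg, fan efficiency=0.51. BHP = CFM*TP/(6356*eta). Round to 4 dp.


BHP = 11266 * 1.12 / (6356 * 0.51) = 3.8925 hp

3.8925 hp


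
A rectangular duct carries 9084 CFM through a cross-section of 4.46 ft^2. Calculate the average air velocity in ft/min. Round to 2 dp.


V = 9084 / 4.46 = 2036.77 ft/min

2036.77 ft/min


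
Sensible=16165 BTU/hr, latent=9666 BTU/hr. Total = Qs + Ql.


Qt = 16165 + 9666 = 25831 BTU/hr

25831 BTU/hr


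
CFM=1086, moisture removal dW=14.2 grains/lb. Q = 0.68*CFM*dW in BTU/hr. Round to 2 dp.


Q = 0.68 * 1086 * 14.2 = 10486.42 BTU/hr

10486.42 BTU/hr


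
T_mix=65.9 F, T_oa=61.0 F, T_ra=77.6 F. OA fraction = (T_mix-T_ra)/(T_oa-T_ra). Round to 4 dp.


frac = (65.9 - 77.6) / (61.0 - 77.6) = 0.7048

0.7048


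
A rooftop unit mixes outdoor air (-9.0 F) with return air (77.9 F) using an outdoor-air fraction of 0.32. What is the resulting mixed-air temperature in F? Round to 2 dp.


T_mix = 0.32*(-9.0) + 0.68*77.9 = 50.09 F

50.09 F


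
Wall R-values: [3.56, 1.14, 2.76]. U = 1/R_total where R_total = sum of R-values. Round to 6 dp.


R_total = 3.56 + 1.14 + 2.76 = 7.46
U = 1/7.46 = 0.134048

0.134048


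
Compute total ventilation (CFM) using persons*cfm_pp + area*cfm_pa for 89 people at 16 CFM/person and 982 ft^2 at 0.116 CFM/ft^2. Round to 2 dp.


Total = 89*16 + 982*0.116 = 1537.91 CFM

1537.91 CFM


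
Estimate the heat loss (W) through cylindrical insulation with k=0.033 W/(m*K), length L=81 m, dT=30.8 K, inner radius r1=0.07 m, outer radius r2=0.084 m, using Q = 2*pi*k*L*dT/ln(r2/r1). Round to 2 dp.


Q = 2*pi*0.033*81*30.8/ln(0.084/0.07) = 2837.21 W

2837.21 W


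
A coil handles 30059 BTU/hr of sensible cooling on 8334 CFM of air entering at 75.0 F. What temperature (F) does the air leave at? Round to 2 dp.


dT = 30059/(1.08*8334) = 3.3396
T_leave = 75.0 - 3.3396 = 71.66 F

71.66 F


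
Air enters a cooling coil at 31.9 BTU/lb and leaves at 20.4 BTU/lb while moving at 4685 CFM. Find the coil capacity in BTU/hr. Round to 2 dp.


Q = 4.5 * 4685 * (31.9 - 20.4) = 242448.75 BTU/hr

242448.75 BTU/hr


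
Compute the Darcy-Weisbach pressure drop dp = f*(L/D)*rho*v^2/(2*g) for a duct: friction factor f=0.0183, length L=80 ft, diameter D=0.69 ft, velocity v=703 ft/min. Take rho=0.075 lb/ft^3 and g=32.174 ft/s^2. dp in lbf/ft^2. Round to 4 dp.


v_fps = 703/60 = 11.7167 ft/s
dp = 0.0183*(80/0.69)*0.075*11.7167^2/(2*32.174) = 0.3395 lbf/ft^2

0.3395 lbf/ft^2


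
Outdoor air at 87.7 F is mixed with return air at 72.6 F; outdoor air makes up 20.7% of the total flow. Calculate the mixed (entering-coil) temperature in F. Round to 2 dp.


T_mix = 72.6 + (20.7/100)*(87.7-72.6) = 75.73 F

75.73 F


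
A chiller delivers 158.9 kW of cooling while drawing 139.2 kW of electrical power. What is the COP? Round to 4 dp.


COP = 158.9 / 139.2 = 1.1415

1.1415


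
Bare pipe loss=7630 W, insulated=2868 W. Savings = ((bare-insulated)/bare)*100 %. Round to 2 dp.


Savings = ((7630-2868)/7630)*100 = 62.41 %

62.41 %


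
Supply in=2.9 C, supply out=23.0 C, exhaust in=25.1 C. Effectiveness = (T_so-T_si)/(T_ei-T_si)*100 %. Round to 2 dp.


eff = (23.0-2.9)/(25.1-2.9)*100 = 90.54 %

90.54 %


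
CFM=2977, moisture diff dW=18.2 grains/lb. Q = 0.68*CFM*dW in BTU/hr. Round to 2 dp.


Q = 0.68 * 2977 * 18.2 = 36843.35 BTU/hr

36843.35 BTU/hr


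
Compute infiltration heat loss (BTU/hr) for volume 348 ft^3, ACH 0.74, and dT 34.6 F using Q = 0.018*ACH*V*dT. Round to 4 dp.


Q = 0.018 * 0.74 * 348 * 34.6 = 160.3835 BTU/hr

160.3835 BTU/hr


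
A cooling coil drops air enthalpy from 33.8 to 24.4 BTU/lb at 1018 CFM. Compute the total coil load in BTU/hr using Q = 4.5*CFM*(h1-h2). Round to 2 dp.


Q = 4.5 * 1018 * (33.8 - 24.4) = 43061.40 BTU/hr

43061.40 BTU/hr


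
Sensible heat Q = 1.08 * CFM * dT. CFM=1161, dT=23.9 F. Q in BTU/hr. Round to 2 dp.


Q = 1.08 * 1161 * 23.9 = 29967.73 BTU/hr

29967.73 BTU/hr


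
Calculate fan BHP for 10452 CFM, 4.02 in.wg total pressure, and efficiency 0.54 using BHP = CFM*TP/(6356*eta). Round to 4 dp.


BHP = 10452 * 4.02 / (6356 * 0.54) = 12.2419 hp

12.2419 hp


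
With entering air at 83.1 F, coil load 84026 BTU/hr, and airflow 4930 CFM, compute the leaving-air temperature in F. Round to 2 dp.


dT = 84026/(1.08*4930) = 15.7813
T_leave = 83.1 - 15.7813 = 67.32 F

67.32 F


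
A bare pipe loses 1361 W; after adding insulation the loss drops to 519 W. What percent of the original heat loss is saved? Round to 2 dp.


Savings = ((1361-519)/1361)*100 = 61.87 %

61.87 %


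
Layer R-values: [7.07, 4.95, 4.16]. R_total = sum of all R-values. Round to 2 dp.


R_total = 7.07 + 4.95 + 4.16 = 16.18

16.18


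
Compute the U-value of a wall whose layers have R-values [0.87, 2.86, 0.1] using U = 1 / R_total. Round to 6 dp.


R_total = 0.87 + 2.86 + 0.1 = 3.83
U = 1/3.83 = 0.261097

0.261097


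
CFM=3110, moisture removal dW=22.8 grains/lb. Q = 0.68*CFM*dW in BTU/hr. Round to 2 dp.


Q = 0.68 * 3110 * 22.8 = 48217.44 BTU/hr

48217.44 BTU/hr


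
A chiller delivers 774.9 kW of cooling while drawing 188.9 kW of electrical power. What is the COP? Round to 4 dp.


COP = 774.9 / 188.9 = 4.1022

4.1022


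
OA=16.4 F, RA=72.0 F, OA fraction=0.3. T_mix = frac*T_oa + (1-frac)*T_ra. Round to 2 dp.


T_mix = 0.3*16.4 + 0.7*72.0 = 55.32 F

55.32 F


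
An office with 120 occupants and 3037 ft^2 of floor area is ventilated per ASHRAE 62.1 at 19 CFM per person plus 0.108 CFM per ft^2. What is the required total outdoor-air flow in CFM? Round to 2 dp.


Total = 120*19 + 3037*0.108 = 2608.00 CFM

2608.00 CFM


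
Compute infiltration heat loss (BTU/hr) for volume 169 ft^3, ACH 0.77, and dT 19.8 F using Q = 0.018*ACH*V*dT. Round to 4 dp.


Q = 0.018 * 0.77 * 169 * 19.8 = 46.3783 BTU/hr

46.3783 BTU/hr


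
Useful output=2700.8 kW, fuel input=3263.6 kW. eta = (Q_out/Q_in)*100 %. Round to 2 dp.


eta = (2700.8/3263.6)*100 = 82.76 %

82.76 %


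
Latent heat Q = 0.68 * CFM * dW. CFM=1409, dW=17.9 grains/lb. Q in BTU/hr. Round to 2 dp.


Q = 0.68 * 1409 * 17.9 = 17150.35 BTU/hr

17150.35 BTU/hr


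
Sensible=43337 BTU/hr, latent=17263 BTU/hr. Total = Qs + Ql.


Qt = 43337 + 17263 = 60600 BTU/hr

60600 BTU/hr


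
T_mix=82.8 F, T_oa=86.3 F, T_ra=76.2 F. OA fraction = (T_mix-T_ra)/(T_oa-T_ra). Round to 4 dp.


frac = (82.8 - 76.2) / (86.3 - 76.2) = 0.6535

0.6535


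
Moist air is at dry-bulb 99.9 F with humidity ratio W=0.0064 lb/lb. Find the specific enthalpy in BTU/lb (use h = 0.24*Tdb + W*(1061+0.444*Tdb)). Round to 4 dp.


h = 0.24*99.9 + 0.0064*(1061+0.444*99.9) = 31.0503 BTU/lb

31.0503 BTU/lb


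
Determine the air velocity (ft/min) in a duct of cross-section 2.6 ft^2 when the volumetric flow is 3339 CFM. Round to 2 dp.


V = 3339 / 2.6 = 1284.23 ft/min

1284.23 ft/min


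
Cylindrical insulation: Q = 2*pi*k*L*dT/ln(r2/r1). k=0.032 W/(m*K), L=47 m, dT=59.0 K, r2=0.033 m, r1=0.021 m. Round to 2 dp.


Q = 2*pi*0.032*47*59.0/ln(0.033/0.021) = 1233.55 W

1233.55 W


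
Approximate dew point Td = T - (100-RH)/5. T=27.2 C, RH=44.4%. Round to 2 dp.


Td = 27.2 - (100-44.4)/5 = 16.08 C

16.08 C


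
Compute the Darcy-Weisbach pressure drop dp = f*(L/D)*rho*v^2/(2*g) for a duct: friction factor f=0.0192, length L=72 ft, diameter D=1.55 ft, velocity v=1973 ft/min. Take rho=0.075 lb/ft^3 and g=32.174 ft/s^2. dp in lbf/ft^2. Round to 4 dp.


v_fps = 1973/60 = 32.8833 ft/s
dp = 0.0192*(72/1.55)*0.075*32.8833^2/(2*32.174) = 1.1240 lbf/ft^2

1.1240 lbf/ft^2


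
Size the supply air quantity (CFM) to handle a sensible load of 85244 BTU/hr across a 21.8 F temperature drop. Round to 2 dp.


CFM = 85244 / (1.08 * 21.8) = 3620.63

3620.63 CFM


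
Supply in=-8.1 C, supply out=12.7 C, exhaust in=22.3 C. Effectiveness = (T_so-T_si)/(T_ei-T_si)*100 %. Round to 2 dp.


eff = (12.7-(-8.1))/(22.3-(-8.1))*100 = 68.42 %

68.42 %


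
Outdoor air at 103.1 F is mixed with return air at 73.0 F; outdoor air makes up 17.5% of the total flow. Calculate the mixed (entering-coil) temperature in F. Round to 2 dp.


T_mix = 73.0 + (17.5/100)*(103.1-73.0) = 78.27 F

78.27 F


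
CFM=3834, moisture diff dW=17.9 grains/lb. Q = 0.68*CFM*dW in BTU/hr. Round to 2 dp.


Q = 0.68 * 3834 * 17.9 = 46667.45 BTU/hr

46667.45 BTU/hr


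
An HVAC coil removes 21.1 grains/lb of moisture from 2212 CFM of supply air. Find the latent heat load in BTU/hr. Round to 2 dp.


Q = 0.68 * 2212 * 21.1 = 31737.78 BTU/hr

31737.78 BTU/hr


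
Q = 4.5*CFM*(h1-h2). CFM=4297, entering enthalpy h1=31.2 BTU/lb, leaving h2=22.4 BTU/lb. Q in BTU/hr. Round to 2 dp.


Q = 4.5 * 4297 * (31.2 - 22.4) = 170161.20 BTU/hr

170161.20 BTU/hr


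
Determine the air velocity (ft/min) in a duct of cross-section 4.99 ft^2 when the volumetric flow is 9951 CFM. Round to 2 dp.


V = 9951 / 4.99 = 1994.19 ft/min

1994.19 ft/min


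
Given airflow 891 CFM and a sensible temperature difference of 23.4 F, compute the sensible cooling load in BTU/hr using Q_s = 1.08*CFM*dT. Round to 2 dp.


Q = 1.08 * 891 * 23.4 = 22517.35 BTU/hr

22517.35 BTU/hr


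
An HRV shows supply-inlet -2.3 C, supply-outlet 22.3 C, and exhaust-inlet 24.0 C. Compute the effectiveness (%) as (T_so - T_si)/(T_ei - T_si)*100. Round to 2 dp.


eff = (22.3-(-2.3))/(24.0-(-2.3))*100 = 93.54 %

93.54 %


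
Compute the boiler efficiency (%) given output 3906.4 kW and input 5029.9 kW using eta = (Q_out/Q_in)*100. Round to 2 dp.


eta = (3906.4/5029.9)*100 = 77.66 %

77.66 %


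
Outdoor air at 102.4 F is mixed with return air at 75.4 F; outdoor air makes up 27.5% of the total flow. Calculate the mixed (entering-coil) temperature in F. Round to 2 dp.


T_mix = 75.4 + (27.5/100)*(102.4-75.4) = 82.83 F

82.83 F


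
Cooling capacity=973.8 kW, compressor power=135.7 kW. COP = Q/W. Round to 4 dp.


COP = 973.8 / 135.7 = 7.1761

7.1761


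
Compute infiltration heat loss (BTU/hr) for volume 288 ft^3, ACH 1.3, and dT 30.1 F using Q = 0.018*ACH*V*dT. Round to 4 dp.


Q = 0.018 * 1.3 * 288 * 30.1 = 202.8499 BTU/hr

202.8499 BTU/hr


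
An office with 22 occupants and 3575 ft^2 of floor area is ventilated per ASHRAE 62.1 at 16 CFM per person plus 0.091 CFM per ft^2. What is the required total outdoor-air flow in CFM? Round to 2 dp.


Total = 22*16 + 3575*0.091 = 677.33 CFM

677.33 CFM


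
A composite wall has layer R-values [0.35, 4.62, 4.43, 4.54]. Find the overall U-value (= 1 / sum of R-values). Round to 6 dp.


R_total = 0.35 + 4.62 + 4.43 + 4.54 = 13.94
U = 1/13.94 = 0.071736

0.071736
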